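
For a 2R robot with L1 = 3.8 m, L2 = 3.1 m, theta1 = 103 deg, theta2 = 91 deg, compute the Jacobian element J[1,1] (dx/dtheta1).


J[1,1] = -L1*sin(t1) - L2*sin(t1+t2)
= -3.8*sin(103) - 3.1*sin(194)
= -2.9526


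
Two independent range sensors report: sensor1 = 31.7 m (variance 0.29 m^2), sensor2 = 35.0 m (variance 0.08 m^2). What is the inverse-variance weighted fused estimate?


w1 = (1/var1) / (1/var1 + 1/var2)
   = 3.4483 / (3.4483 + 12.5) = 0.2162
w2 = 1 - w1 = 0.7838
fused = w1*s1 + w2*s2 = 6.8541 + 27.4324
= 34.2865 m


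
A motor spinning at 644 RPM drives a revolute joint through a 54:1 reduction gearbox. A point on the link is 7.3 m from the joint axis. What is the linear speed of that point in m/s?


omega_motor = 644 * 2*pi/60 = 67.4395 rad/s
omega_joint = omega_motor / 54 = 1.2489 rad/s
v = omega_joint * r = 1.2489 * 7.3
= 9.1168 m/s


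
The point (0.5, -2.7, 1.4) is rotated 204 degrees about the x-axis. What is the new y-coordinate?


Rotation about x-axis: y' = y*cos(theta) - z*sin(theta)
= -2.7 * -0.9135 - 1.4 * -0.4067
= 3.036


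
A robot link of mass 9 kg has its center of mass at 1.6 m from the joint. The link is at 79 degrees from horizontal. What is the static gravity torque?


tau = m*g*L*cos(angle)
= 9 * 9.81 * 1.6 * cos(79 deg)
= 9 * 9.81 * 1.6 * 0.1908
= 26.9544 Nm


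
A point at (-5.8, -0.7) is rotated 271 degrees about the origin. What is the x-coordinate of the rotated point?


x' = x*cos(theta) - y*sin(theta)
cos(271 deg) = 0.0175, sin(271 deg) = -0.9998
x' = -5.8 * 0.0175 - -0.7 * -0.9998
= -0.1012 - 0.6999
= -0.8011


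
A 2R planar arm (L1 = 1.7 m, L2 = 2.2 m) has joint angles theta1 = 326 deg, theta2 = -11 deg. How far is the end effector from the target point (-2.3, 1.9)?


End effector via forward kinematics:
x = L1*cos(t1) + L2*cos(t1+t2) = 2.965
y = L1*sin(t1) + L2*sin(t1+t2) = -2.5063
Distance to target:
d = sqrt((-2.3 - 2.965)^2 + (1.9 - -2.5063)^2)
= sqrt(27.7202 + 19.4152)
= 6.8655 m


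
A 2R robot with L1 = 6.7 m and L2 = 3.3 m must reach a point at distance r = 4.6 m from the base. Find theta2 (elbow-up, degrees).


cos(theta2) = (r^2 - L1^2 - L2^2) / (2*L1*L2)
cos(theta2) = (21.16 - 44.89 - 10.89) / 44.22
cos(theta2) = -0.782904
theta2 = 141.5272 degrees


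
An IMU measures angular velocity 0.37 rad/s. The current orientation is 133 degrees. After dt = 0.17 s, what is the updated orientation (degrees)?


delta_theta = w * dt = 0.37 * 0.17 = 0.0629 rad
= 3.6039 deg
theta_new = 133 + 3.6039 = 136.6039 deg


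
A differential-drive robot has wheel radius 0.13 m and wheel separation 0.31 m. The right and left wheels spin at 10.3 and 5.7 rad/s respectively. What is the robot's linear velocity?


vR = r*wR = 0.13*10.3 = 1.339 m/s
vL = r*wL = 0.13*5.7 = 0.741 m/s
v = (vR+vL)/2 = 1.04 m/s
omega = (vR-vL)/L = 1.929 rad/s
linear velocity = 1.04 m/s


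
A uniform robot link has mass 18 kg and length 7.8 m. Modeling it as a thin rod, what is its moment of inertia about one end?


I = (1/3) * m * L^2
= (1/3) * 18 * 7.8^2
= 0.333333 * 18 * 60.84
= 365.04 kg*m^2


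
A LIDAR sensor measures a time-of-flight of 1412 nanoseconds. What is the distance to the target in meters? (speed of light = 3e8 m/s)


tof = 1412 ns = 1.412e-06 s
dist = c * tof / 2
= 3e8 * 1.412e-06 / 2
= 211.8 m


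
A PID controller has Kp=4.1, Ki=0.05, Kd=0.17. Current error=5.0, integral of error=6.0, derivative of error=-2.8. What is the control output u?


u = Kp*e + Ki*int(e) + Kd*de/dt
= 4.1*5.0 + 0.05*6.0 + 0.17*(-2.8)
= 20.5 + 0.3 + -0.476
= 20.324


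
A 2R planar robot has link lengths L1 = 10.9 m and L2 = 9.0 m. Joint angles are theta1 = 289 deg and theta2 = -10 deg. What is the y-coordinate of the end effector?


Convert angles to radians: theta1 = 5.044, theta2 = -0.1745
y = L1*sin(theta1) + L2*sin(theta1+theta2)
y = -10.3062 + -8.8892
y = -19.1953


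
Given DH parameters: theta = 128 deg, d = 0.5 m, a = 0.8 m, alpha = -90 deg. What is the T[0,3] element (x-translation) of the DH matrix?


T[0,3] = a * cos(theta)
= 0.8 * cos(128 deg)
= 0.8 * -0.6157
= -0.4925


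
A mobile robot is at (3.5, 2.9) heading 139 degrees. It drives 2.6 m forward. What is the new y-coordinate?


y_new = y0 + d*sin(theta)
= 2.9 + 2.6*sin(139)
= 2.9 + 1.7058
= 4.6058


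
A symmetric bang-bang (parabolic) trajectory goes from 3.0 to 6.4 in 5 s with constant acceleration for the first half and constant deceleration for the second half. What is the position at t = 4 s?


Symmetric rest-to-rest: each phase covers (pf-p0)/2 in time T/2. 0.5*a*(T/2)^2 = (pf-p0)/2 => a = 4*(pf-p0)/T^2
a = 4*(6.4-3.0)/5^2 = 0.544
t = 4 is in the deceleration phase (t > T/2).
p = pf - 0.5*a*(T-t)^2 = 6.4 - 0.5*0.544*1^2
= 6.128


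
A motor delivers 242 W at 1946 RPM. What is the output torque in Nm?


omega = 1946 * 2*pi/60 = 203.7846 rad/s
tau = P / omega = 242 / 203.7846
= 1.1875 Nm


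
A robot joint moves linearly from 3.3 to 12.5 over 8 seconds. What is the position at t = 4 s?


s = t/T = 4/8 = 0.5
p(t) = p0 + (pf-p0)*s
= 3.3 + (12.5 - 3.3) * 0.5
= 7.9


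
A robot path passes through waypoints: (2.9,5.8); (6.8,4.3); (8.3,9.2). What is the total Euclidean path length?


Segment lengths:
  seg1 = sqrt((3.9)^2 + (-1.5)^2) = 4.1785
  seg2 = sqrt((1.5)^2 + (4.9)^2) = 5.1245
Total = 9.303


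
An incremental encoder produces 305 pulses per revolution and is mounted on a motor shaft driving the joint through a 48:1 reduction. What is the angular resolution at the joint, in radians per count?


counts per rev = 305
effective counts at joint = 305 * 48 = 14640
resolution = 2*pi / 14640
= 4.2918e-04 rad/count


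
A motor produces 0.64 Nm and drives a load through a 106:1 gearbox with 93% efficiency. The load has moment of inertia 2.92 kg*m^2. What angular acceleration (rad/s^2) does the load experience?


tau_out = tau_motor * N * eta
= 0.64 * 106 * 0.93 = 63.0912 Nm
alpha = tau_out / I = 63.0912 / 2.92
= 21.6066 rad/s^2


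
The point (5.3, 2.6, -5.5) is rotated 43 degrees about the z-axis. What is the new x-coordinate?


Rotation about z-axis: x' = x*cos(theta) - y*sin(theta)
= 5.3 * 0.7314 - 2.6 * 0.682
= 2.103


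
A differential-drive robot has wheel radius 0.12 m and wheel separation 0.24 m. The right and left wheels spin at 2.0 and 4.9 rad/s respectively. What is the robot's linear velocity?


vR = r*wR = 0.12*2.0 = 0.24 m/s
vL = r*wL = 0.12*4.9 = 0.588 m/s
v = (vR+vL)/2 = 0.414 m/s
omega = (vR-vL)/L = -1.45 rad/s
linear velocity = 0.414 m/s


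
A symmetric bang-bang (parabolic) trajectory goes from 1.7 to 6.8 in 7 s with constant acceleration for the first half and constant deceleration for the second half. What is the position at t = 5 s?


Symmetric rest-to-rest: each phase covers (pf-p0)/2 in time T/2. 0.5*a*(T/2)^2 = (pf-p0)/2 => a = 4*(pf-p0)/T^2
a = 4*(6.8-1.7)/7^2 = 0.4163
t = 5 is in the deceleration phase (t > T/2).
p = pf - 0.5*a*(T-t)^2 = 6.8 - 0.5*0.4163*2^2
= 5.9673


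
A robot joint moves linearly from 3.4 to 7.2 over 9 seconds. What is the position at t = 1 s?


s = t/T = 1/9 = 0.1111
p(t) = p0 + (pf-p0)*s
= 3.4 + (7.2 - 3.4) * 0.1111
= 3.8222


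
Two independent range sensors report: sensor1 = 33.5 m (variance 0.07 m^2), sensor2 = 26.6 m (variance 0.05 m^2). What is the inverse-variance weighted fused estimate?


w1 = (1/var1) / (1/var1 + 1/var2)
   = 14.2857 / (14.2857 + 20.0) = 0.4167
w2 = 1 - w1 = 0.5833
fused = w1*s1 + w2*s2 = 13.9583 + 15.5167
= 29.475 m


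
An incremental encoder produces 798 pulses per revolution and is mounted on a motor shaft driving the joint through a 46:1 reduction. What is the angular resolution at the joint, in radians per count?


counts per rev = 798
effective counts at joint = 798 * 46 = 36708
resolution = 2*pi / 36708
= 1.7117e-04 rad/count


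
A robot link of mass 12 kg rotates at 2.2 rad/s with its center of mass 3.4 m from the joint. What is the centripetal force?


F = m * omega^2 * r
= 12 * 2.2^2 * 3.4
= 12 * 4.84 * 3.4
= 197.472 N


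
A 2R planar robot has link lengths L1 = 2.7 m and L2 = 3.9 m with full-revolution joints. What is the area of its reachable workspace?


r_max = L1 + L2 = 6.6 m
r_min = |L1 - L2| = 1.2 m
Area = pi*(r_max^2 - r_min^2)
= pi*(43.56 - 1.44)
= pi * 42.12
= 132.3239 m^2


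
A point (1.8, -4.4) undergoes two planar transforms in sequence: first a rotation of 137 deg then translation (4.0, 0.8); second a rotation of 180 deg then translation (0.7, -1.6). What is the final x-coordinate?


After transform 1:
x1 = cos(137)*1.8 - sin(137)*-4.4 + 4.0 = 5.6844
y1 = sin(137)*1.8 + cos(137)*-4.4 + 0.8 = 5.2456
After transform 2:
x2 = cos(180)*5.6844 - sin(180)*5.2456 + 0.7
= -4.9844


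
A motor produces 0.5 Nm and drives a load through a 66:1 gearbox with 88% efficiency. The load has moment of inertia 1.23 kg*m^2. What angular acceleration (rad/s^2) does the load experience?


tau_out = tau_motor * N * eta
= 0.5 * 66 * 0.88 = 29.04 Nm
alpha = tau_out / I = 29.04 / 1.23
= 23.6098 rad/s^2


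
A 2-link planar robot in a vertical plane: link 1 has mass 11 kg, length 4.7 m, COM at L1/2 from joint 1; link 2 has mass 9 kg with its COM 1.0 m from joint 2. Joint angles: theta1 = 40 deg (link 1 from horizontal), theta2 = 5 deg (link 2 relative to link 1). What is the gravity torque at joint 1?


Horizontal distance from joint 1 to link-1 COM:
  x_c1 = (L1/2)*cos(t1) = 2.35 * 0.766 = 1.8002 m
Horizontal distance from joint 1 to link-2 COM:
  x_c2 = L1*cos(t1) + Lc2*cos(t1+t2)
       = 4.7*0.766 + 1.0*0.7071 = 4.3075 m
tau1 = m1*g*x_c1 + m2*g*x_c2
     = 11*9.81*1.8002 + 9*9.81*4.3075
     = 194.2601 + 380.3106
     = 574.5706 Nm


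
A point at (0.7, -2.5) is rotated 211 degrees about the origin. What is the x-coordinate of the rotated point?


x' = x*cos(theta) - y*sin(theta)
cos(211 deg) = -0.8572, sin(211 deg) = -0.515
x' = 0.7 * -0.8572 - -2.5 * -0.515
= -0.6 - 1.2876
= -1.8876


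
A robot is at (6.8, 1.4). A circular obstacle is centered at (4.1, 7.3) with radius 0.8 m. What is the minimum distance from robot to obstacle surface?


center_dist = sqrt((6.8-4.1)^2 + (1.4-7.3)^2)
= sqrt(7.29 + 34.81)
= 6.4885
min_dist = center_dist - radius = 6.4885 - 0.8 = 5.6885 m


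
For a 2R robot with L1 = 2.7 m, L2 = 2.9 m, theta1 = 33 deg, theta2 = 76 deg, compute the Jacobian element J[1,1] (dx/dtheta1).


J[1,1] = -L1*sin(t1) - L2*sin(t1+t2)
= -2.7*sin(33) - 2.9*sin(109)
= -4.2125


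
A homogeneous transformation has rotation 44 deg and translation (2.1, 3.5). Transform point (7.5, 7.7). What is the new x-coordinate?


x' = cos(theta)*px - sin(theta)*py + tx
= 0.7193*7.5 - 0.6947*7.7 + 2.1
= 2.1462


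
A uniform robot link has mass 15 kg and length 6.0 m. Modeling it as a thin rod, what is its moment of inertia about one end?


I = (1/3) * m * L^2
= (1/3) * 15 * 6.0^2
= 0.333333 * 15 * 36.0
= 180.0 kg*m^2


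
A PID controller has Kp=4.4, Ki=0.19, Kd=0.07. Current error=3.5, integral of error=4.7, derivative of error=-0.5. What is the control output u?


u = Kp*e + Ki*int(e) + Kd*de/dt
= 4.4*3.5 + 0.19*4.7 + 0.07*(-0.5)
= 15.4 + 0.893 + -0.035
= 16.258


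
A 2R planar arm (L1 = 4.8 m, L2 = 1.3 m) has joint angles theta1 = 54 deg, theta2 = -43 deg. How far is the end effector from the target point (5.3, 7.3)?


End effector via forward kinematics:
x = L1*cos(t1) + L2*cos(t1+t2) = 4.0975
y = L1*sin(t1) + L2*sin(t1+t2) = 4.1313
Distance to target:
d = sqrt((5.3 - 4.0975)^2 + (7.3 - 4.1313)^2)
= sqrt(1.446 + 10.0404)
= 3.3892 m


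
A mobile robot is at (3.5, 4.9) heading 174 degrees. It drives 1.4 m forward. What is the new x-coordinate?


x_new = x0 + d*cos(theta)
= 3.5 + 1.4*cos(174)
= 3.5 + -1.3923
= 2.1077


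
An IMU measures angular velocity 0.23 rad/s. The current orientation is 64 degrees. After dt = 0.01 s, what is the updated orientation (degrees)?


delta_theta = w * dt = 0.23 * 0.01 = 0.0023 rad
= 0.1318 deg
theta_new = 64 + 0.1318 = 64.1318 deg


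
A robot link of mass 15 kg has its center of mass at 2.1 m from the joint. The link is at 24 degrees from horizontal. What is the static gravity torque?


tau = m*g*L*cos(angle)
= 15 * 9.81 * 2.1 * cos(24 deg)
= 15 * 9.81 * 2.1 * 0.9135
= 282.2992 Nm


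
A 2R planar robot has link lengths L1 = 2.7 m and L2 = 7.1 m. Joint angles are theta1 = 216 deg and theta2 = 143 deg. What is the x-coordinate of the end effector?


Convert angles to radians: theta1 = 3.7699, theta2 = 2.4958
x = L1*cos(theta1) + L2*cos(theta1+theta2)
x = -2.1843 + 7.0989
x = 4.9146


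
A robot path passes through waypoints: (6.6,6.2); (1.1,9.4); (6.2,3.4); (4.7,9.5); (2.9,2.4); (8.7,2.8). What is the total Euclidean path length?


Segment lengths:
  seg1 = sqrt((-5.5)^2 + (3.2)^2) = 6.3632
  seg2 = sqrt((5.1)^2 + (-6.0)^2) = 7.8746
  seg3 = sqrt((-1.5)^2 + (6.1)^2) = 6.2817
  seg4 = sqrt((-1.8)^2 + (-7.1)^2) = 7.3246
  seg5 = sqrt((5.8)^2 + (0.4)^2) = 5.8138
Total = 33.6579


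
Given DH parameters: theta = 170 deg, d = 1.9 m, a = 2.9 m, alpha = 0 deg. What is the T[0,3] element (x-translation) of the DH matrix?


T[0,3] = a * cos(theta)
= 2.9 * cos(170 deg)
= 2.9 * -0.9848
= -2.8559


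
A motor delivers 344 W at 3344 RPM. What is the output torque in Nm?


omega = 3344 * 2*pi/60 = 350.1829 rad/s
tau = P / omega = 344 / 350.1829
= 0.9823 Nm


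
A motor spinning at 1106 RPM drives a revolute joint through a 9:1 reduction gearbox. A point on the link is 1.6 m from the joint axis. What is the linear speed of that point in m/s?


omega_motor = 1106 * 2*pi/60 = 115.82 rad/s
omega_joint = omega_motor / 9 = 12.8689 rad/s
v = omega_joint * r = 12.8689 * 1.6
= 20.5902 m/s


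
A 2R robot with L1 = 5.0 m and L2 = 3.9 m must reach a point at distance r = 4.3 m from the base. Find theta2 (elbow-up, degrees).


cos(theta2) = (r^2 - L1^2 - L2^2) / (2*L1*L2)
cos(theta2) = (18.49 - 25.0 - 15.21) / 39.0
cos(theta2) = -0.556923
theta2 = 123.8433 degrees


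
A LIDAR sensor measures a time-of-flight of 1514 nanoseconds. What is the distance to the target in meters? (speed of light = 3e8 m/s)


tof = 1514 ns = 1.514e-06 s
dist = c * tof / 2
= 3e8 * 1.514e-06 / 2
= 227.1 m


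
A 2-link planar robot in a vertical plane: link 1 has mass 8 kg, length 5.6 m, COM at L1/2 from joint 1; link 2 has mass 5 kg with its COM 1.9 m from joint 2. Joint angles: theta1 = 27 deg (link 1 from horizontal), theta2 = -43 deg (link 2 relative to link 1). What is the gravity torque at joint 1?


Horizontal distance from joint 1 to link-1 COM:
  x_c1 = (L1/2)*cos(t1) = 2.8 * 0.891 = 2.4948 m
Horizontal distance from joint 1 to link-2 COM:
  x_c2 = L1*cos(t1) + Lc2*cos(t1+t2)
       = 5.6*0.891 + 1.9*0.9613 = 6.816 m
tau1 = m1*g*x_c1 + m2*g*x_c2
     = 8*9.81*2.4948 + 5*9.81*6.816
     = 195.7933 + 334.3265
     = 530.1198 Nm


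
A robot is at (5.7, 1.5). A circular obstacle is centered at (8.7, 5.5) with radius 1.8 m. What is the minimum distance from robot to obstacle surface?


center_dist = sqrt((5.7-8.7)^2 + (1.5-5.5)^2)
= sqrt(9.0 + 16.0)
= 5.0
min_dist = center_dist - radius = 5.0 - 1.8 = 3.2 m


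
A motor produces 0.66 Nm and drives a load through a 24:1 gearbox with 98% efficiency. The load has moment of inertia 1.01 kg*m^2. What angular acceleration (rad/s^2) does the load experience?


tau_out = tau_motor * N * eta
= 0.66 * 24 * 0.98 = 15.5232 Nm
alpha = tau_out / I = 15.5232 / 1.01
= 15.3695 rad/s^2


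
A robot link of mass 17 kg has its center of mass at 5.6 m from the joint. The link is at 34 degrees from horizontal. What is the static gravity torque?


tau = m*g*L*cos(angle)
= 17 * 9.81 * 5.6 * cos(34 deg)
= 17 * 9.81 * 5.6 * 0.829
= 774.2481 Nm


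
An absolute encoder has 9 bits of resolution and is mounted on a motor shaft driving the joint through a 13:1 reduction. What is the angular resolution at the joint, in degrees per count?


counts = 2^9 = 512
effective counts at joint = 512 * 13 = 6656
resolution = 360 / 6656
= 0.0541 deg/count


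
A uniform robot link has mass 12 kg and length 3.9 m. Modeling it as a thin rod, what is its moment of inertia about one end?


I = (1/3) * m * L^2
= (1/3) * 12 * 3.9^2
= 0.333333 * 12 * 15.21
= 60.84 kg*m^2


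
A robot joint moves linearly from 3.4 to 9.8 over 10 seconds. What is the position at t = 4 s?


s = t/T = 4/10 = 0.4
p(t) = p0 + (pf-p0)*s
= 3.4 + (9.8 - 3.4) * 0.4
= 5.96


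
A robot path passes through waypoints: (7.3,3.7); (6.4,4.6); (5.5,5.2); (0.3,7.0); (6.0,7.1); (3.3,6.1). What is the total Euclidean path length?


Segment lengths:
  seg1 = sqrt((-0.9)^2 + (0.9)^2) = 1.2728
  seg2 = sqrt((-0.9)^2 + (0.6)^2) = 1.0817
  seg3 = sqrt((-5.2)^2 + (1.8)^2) = 5.5027
  seg4 = sqrt((5.7)^2 + (0.1)^2) = 5.7009
  seg5 = sqrt((-2.7)^2 + (-1.0)^2) = 2.8792
Total = 16.4373


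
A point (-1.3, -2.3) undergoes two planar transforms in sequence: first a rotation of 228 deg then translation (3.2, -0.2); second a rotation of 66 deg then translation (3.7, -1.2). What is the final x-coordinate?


After transform 1:
x1 = cos(228)*-1.3 - sin(228)*-2.3 + 3.2 = 2.3606
y1 = sin(228)*-1.3 + cos(228)*-2.3 + -0.2 = 2.3051
After transform 2:
x2 = cos(66)*2.3606 - sin(66)*2.3051 + 3.7
= 2.5544


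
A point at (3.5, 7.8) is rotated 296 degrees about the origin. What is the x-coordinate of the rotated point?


x' = x*cos(theta) - y*sin(theta)
cos(296 deg) = 0.4384, sin(296 deg) = -0.8988
x' = 3.5 * 0.4384 - 7.8 * -0.8988
= 1.5343 - -7.0106
= 8.5449


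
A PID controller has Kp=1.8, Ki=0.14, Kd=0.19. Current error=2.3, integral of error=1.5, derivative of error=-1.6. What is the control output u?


u = Kp*e + Ki*int(e) + Kd*de/dt
= 1.8*2.3 + 0.14*1.5 + 0.19*(-1.6)
= 4.14 + 0.21 + -0.304
= 4.046


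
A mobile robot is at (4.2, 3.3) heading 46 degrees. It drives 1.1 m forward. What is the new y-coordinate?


y_new = y0 + d*sin(theta)
= 3.3 + 1.1*sin(46)
= 3.3 + 0.7913
= 4.0913


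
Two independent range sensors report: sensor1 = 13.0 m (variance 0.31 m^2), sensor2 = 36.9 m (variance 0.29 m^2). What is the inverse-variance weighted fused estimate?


w1 = (1/var1) / (1/var1 + 1/var2)
   = 3.2258 / (3.2258 + 3.4483) = 0.4833
w2 = 1 - w1 = 0.5167
fused = w1*s1 + w2*s2 = 6.2833 + 19.065
= 25.3483 m


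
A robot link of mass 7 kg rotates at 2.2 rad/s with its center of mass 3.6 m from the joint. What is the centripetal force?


F = m * omega^2 * r
= 7 * 2.2^2 * 3.6
= 7 * 4.84 * 3.6
= 121.968 N


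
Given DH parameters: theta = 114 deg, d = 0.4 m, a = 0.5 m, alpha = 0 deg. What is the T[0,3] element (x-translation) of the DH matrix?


T[0,3] = a * cos(theta)
= 0.5 * cos(114 deg)
= 0.5 * -0.4067
= -0.2034


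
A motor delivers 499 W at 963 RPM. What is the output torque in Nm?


omega = 963 * 2*pi/60 = 100.8451 rad/s
tau = P / omega = 499 / 100.8451
= 4.9482 Nm


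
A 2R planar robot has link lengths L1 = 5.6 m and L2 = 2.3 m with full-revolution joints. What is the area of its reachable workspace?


r_max = L1 + L2 = 7.9 m
r_min = |L1 - L2| = 3.3 m
Area = pi*(r_max^2 - r_min^2)
= pi*(62.41 - 10.89)
= pi * 51.52
= 161.8549 m^2


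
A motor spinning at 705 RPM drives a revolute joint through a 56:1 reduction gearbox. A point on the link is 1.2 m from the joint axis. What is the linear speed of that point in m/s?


omega_motor = 705 * 2*pi/60 = 73.8274 rad/s
omega_joint = omega_motor / 56 = 1.3183 rad/s
v = omega_joint * r = 1.3183 * 1.2
= 1.582 m/s


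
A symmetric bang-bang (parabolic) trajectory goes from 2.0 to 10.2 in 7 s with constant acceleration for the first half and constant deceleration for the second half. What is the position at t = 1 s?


Symmetric rest-to-rest: each phase covers (pf-p0)/2 in time T/2. 0.5*a*(T/2)^2 = (pf-p0)/2 => a = 4*(pf-p0)/T^2
a = 4*(10.2-2.0)/7^2 = 0.6694
t = 1 is in the acceleration phase (t <= T/2).
p = p0 + 0.5*a*t^2 = 2.0 + 0.5*0.6694*1^2
= 2.3347


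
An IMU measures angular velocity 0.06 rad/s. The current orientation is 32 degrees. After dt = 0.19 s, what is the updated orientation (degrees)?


delta_theta = w * dt = 0.06 * 0.19 = 0.0114 rad
= 0.6532 deg
theta_new = 32 + 0.6532 = 32.6532 deg


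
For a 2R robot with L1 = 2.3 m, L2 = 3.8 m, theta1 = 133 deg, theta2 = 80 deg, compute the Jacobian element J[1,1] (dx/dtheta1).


J[1,1] = -L1*sin(t1) - L2*sin(t1+t2)
= -2.3*sin(133) - 3.8*sin(213)
= 0.3875


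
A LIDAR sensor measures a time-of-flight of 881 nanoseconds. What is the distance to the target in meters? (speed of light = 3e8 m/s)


tof = 881 ns = 8.81e-07 s
dist = c * tof / 2
= 3e8 * 8.81e-07 / 2
= 132.15 m


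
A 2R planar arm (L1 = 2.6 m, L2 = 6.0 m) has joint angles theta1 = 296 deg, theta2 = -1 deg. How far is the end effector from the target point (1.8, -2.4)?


End effector via forward kinematics:
x = L1*cos(t1) + L2*cos(t1+t2) = 3.6755
y = L1*sin(t1) + L2*sin(t1+t2) = -7.7747
Distance to target:
d = sqrt((1.8 - 3.6755)^2 + (-2.4 - -7.7747)^2)
= sqrt(3.5174 + 28.8875)
= 5.6925 m


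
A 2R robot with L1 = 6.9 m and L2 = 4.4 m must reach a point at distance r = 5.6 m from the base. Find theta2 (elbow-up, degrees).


cos(theta2) = (r^2 - L1^2 - L2^2) / (2*L1*L2)
cos(theta2) = (31.36 - 47.61 - 19.36) / 60.72
cos(theta2) = -0.586462
theta2 = 125.9064 degrees


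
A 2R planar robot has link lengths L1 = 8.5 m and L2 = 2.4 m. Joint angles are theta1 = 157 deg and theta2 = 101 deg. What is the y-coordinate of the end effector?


Convert angles to radians: theta1 = 2.7402, theta2 = 1.7628
y = L1*sin(theta1) + L2*sin(theta1+theta2)
y = 3.3212 + -2.3476
y = 0.9737


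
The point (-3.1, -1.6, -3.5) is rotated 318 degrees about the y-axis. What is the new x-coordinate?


Rotation about y-axis: x' = x*cos(theta) + z*sin(theta)
= -3.1 * 0.7431 + -3.5 * -0.6691
= 0.0382


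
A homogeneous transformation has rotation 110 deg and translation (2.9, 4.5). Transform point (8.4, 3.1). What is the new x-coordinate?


x' = cos(theta)*px - sin(theta)*py + tx
= -0.342*8.4 - 0.9397*3.1 + 2.9
= -2.886


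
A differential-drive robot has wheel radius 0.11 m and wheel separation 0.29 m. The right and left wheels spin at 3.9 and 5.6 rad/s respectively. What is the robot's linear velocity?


vR = r*wR = 0.11*3.9 = 0.429 m/s
vL = r*wL = 0.11*5.6 = 0.616 m/s
v = (vR+vL)/2 = 0.5225 m/s
omega = (vR-vL)/L = -0.6448 rad/s
linear velocity = 0.5225 m/s


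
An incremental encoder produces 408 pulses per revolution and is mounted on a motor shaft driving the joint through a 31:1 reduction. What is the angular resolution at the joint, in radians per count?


counts per rev = 408
effective counts at joint = 408 * 31 = 12648
resolution = 2*pi / 12648
= 4.9677e-04 rad/count


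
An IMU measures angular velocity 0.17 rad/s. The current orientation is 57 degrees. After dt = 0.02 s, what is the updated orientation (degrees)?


delta_theta = w * dt = 0.17 * 0.02 = 0.0034 rad
= 0.1948 deg
theta_new = 57 + 0.1948 = 57.1948 deg


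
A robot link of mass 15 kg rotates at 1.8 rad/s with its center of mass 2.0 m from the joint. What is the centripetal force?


F = m * omega^2 * r
= 15 * 1.8^2 * 2.0
= 15 * 3.24 * 2.0
= 97.2 N


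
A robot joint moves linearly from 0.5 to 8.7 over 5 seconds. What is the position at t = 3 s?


s = t/T = 3/5 = 0.6
p(t) = p0 + (pf-p0)*s
= 0.5 + (8.7 - 0.5) * 0.6
= 5.42


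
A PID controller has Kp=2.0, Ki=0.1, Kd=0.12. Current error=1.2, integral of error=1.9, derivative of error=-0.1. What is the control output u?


u = Kp*e + Ki*int(e) + Kd*de/dt
= 2.0*1.2 + 0.1*1.9 + 0.12*(-0.1)
= 2.4 + 0.19 + -0.012
= 2.578


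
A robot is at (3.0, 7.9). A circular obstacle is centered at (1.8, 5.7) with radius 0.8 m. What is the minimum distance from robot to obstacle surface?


center_dist = sqrt((3.0-1.8)^2 + (7.9-5.7)^2)
= sqrt(1.44 + 4.84)
= 2.506
min_dist = center_dist - radius = 2.506 - 0.8 = 1.706 m


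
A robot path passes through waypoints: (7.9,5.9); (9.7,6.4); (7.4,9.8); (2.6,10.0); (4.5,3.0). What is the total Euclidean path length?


Segment lengths:
  seg1 = sqrt((1.8)^2 + (0.5)^2) = 1.8682
  seg2 = sqrt((-2.3)^2 + (3.4)^2) = 4.1049
  seg3 = sqrt((-4.8)^2 + (0.2)^2) = 4.8042
  seg4 = sqrt((1.9)^2 + (-7.0)^2) = 7.2533
Total = 18.0305


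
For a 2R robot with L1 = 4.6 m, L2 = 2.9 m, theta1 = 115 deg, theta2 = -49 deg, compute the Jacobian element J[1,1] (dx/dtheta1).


J[1,1] = -L1*sin(t1) - L2*sin(t1+t2)
= -4.6*sin(115) - 2.9*sin(66)
= -6.8183


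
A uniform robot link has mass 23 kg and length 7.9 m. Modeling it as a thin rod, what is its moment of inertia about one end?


I = (1/3) * m * L^2
= (1/3) * 23 * 7.9^2
= 0.333333 * 23 * 62.41
= 478.4767 kg*m^2


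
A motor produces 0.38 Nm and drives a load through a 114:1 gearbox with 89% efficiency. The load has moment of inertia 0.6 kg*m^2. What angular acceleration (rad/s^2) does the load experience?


tau_out = tau_motor * N * eta
= 0.38 * 114 * 0.89 = 38.5548 Nm
alpha = tau_out / I = 38.5548 / 0.6
= 64.258 rad/s^2


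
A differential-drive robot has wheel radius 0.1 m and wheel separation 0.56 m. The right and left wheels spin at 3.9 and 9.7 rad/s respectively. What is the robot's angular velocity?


vR = r*wR = 0.1*3.9 = 0.39 m/s
vL = r*wL = 0.1*9.7 = 0.97 m/s
v = (vR+vL)/2 = 0.68 m/s
omega = (vR-vL)/L = -1.0357 rad/s
angular velocity = -1.0357 rad/s


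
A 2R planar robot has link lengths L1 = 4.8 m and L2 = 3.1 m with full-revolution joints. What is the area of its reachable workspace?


r_max = L1 + L2 = 7.9 m
r_min = |L1 - L2| = 1.7 m
Area = pi*(r_max^2 - r_min^2)
= pi*(62.41 - 2.89)
= pi * 59.52
= 186.9876 m^2


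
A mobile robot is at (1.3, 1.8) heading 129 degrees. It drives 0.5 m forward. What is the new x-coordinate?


x_new = x0 + d*cos(theta)
= 1.3 + 0.5*cos(129)
= 1.3 + -0.3147
= 0.9853


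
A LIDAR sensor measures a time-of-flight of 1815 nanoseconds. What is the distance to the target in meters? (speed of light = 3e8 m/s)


tof = 1815 ns = 1.815e-06 s
dist = c * tof / 2
= 3e8 * 1.815e-06 / 2
= 272.25 m


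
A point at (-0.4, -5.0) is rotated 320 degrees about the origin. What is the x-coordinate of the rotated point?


x' = x*cos(theta) - y*sin(theta)
cos(320 deg) = 0.766, sin(320 deg) = -0.6428
x' = -0.4 * 0.766 - -5.0 * -0.6428
= -0.3064 - 3.2139
= -3.5204


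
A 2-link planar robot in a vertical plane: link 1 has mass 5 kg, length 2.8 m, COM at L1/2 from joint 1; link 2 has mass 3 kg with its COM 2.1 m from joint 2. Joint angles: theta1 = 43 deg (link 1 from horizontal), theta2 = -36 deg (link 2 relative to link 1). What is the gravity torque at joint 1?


Horizontal distance from joint 1 to link-1 COM:
  x_c1 = (L1/2)*cos(t1) = 1.4 * 0.7314 = 1.0239 m
Horizontal distance from joint 1 to link-2 COM:
  x_c2 = L1*cos(t1) + Lc2*cos(t1+t2)
       = 2.8*0.7314 + 2.1*0.9925 = 4.1321 m
tau1 = m1*g*x_c1 + m2*g*x_c2
     = 5*9.81*1.0239 + 3*9.81*4.1321
     = 50.2221 + 121.6088
     = 171.8309 Nm


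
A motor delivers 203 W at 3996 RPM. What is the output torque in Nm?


omega = 3996 * 2*pi/60 = 418.4601 rad/s
tau = P / omega = 203 / 418.4601
= 0.4851 Nm


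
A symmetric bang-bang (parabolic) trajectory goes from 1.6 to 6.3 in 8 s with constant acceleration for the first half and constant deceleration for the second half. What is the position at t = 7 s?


Symmetric rest-to-rest: each phase covers (pf-p0)/2 in time T/2. 0.5*a*(T/2)^2 = (pf-p0)/2 => a = 4*(pf-p0)/T^2
a = 4*(6.3-1.6)/8^2 = 0.2937
t = 7 is in the deceleration phase (t > T/2).
p = pf - 0.5*a*(T-t)^2 = 6.3 - 0.5*0.2937*1^2
= 6.1531


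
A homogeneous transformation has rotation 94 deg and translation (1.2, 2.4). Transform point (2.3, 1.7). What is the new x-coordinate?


x' = cos(theta)*px - sin(theta)*py + tx
= -0.0698*2.3 - 0.9976*1.7 + 1.2
= -0.6563


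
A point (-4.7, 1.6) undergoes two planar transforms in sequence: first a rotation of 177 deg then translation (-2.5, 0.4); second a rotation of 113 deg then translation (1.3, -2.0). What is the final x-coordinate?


After transform 1:
x1 = cos(177)*-4.7 - sin(177)*1.6 + -2.5 = 2.1098
y1 = sin(177)*-4.7 + cos(177)*1.6 + 0.4 = -1.4438
After transform 2:
x2 = cos(113)*2.1098 - sin(113)*-1.4438 + 1.3
= 1.8046


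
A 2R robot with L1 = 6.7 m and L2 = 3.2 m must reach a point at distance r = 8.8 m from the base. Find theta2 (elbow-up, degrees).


cos(theta2) = (r^2 - L1^2 - L2^2) / (2*L1*L2)
cos(theta2) = (77.44 - 44.89 - 10.24) / 42.88
cos(theta2) = 0.520289
theta2 = 58.6483 degrees


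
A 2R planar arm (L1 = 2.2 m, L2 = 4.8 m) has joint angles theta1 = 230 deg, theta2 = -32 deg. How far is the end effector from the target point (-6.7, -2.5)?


End effector via forward kinematics:
x = L1*cos(t1) + L2*cos(t1+t2) = -5.9792
y = L1*sin(t1) + L2*sin(t1+t2) = -3.1686
Distance to target:
d = sqrt((-6.7 - -5.9792)^2 + (-2.5 - -3.1686)^2)
= sqrt(0.5195 + 0.447)
= 0.9831 m


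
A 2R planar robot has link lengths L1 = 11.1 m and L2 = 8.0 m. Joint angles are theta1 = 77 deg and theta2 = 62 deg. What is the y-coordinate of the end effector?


Convert angles to radians: theta1 = 1.3439, theta2 = 1.0821
y = L1*sin(theta1) + L2*sin(theta1+theta2)
y = 10.8155 + 5.2485
y = 16.064


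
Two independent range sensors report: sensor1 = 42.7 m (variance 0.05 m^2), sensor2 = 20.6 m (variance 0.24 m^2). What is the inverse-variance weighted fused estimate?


w1 = (1/var1) / (1/var1 + 1/var2)
   = 20.0 / (20.0 + 4.1667) = 0.8276
w2 = 1 - w1 = 0.1724
fused = w1*s1 + w2*s2 = 35.3379 + 3.5517
= 38.8897 m


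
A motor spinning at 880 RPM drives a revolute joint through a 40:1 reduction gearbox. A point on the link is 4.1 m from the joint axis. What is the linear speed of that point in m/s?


omega_motor = 880 * 2*pi/60 = 92.1534 rad/s
omega_joint = omega_motor / 40 = 2.3038 rad/s
v = omega_joint * r = 2.3038 * 4.1
= 9.4457 m/s


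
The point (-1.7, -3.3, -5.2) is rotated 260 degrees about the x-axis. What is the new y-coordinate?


Rotation about x-axis: y' = y*cos(theta) - z*sin(theta)
= -3.3 * -0.1736 - -5.2 * -0.9848
= -4.548


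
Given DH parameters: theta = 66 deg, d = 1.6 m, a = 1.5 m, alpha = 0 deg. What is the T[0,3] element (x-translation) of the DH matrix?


T[0,3] = a * cos(theta)
= 1.5 * cos(66 deg)
= 1.5 * 0.4067
= 0.6101


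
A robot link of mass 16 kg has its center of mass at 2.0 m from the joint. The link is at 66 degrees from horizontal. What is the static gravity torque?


tau = m*g*L*cos(angle)
= 16 * 9.81 * 2.0 * cos(66 deg)
= 16 * 9.81 * 2.0 * 0.4067
= 127.6828 Nm


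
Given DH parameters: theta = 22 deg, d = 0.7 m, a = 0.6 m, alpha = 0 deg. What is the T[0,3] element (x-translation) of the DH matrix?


T[0,3] = a * cos(theta)
= 0.6 * cos(22 deg)
= 0.6 * 0.9272
= 0.5563


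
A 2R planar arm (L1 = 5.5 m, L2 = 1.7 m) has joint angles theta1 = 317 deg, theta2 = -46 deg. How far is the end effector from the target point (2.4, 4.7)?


End effector via forward kinematics:
x = L1*cos(t1) + L2*cos(t1+t2) = 4.0521
y = L1*sin(t1) + L2*sin(t1+t2) = -5.4507
Distance to target:
d = sqrt((2.4 - 4.0521)^2 + (4.7 - -5.4507)^2)
= sqrt(2.7295 + 103.0374)
= 10.2843 m


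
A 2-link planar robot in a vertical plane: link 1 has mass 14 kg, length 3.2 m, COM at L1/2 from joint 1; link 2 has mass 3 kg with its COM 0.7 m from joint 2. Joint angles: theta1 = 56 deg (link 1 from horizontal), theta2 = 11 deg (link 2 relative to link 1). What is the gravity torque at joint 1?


Horizontal distance from joint 1 to link-1 COM:
  x_c1 = (L1/2)*cos(t1) = 1.6 * 0.5592 = 0.8947 m
Horizontal distance from joint 1 to link-2 COM:
  x_c2 = L1*cos(t1) + Lc2*cos(t1+t2)
       = 3.2*0.5592 + 0.7*0.3907 = 2.0629 m
tau1 = m1*g*x_c1 + m2*g*x_c2
     = 14*9.81*0.8947 + 3*9.81*2.0629
     = 122.8793 + 60.712
     = 183.5913 Nm


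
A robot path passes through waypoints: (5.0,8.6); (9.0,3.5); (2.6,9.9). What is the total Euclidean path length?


Segment lengths:
  seg1 = sqrt((4.0)^2 + (-5.1)^2) = 6.4815
  seg2 = sqrt((-6.4)^2 + (6.4)^2) = 9.051
Total = 15.5325


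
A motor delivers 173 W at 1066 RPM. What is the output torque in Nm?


omega = 1066 * 2*pi/60 = 111.6313 rad/s
tau = P / omega = 173 / 111.6313
= 1.5497 Nm


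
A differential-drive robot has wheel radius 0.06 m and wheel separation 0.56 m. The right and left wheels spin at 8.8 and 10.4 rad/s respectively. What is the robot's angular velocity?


vR = r*wR = 0.06*8.8 = 0.528 m/s
vL = r*wL = 0.06*10.4 = 0.624 m/s
v = (vR+vL)/2 = 0.576 m/s
omega = (vR-vL)/L = -0.1714 rad/s
angular velocity = -0.1714 rad/s


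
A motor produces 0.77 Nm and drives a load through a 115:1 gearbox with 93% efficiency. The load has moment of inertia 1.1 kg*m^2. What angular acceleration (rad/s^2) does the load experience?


tau_out = tau_motor * N * eta
= 0.77 * 115 * 0.93 = 82.3515 Nm
alpha = tau_out / I = 82.3515 / 1.1
= 74.865 rad/s^2


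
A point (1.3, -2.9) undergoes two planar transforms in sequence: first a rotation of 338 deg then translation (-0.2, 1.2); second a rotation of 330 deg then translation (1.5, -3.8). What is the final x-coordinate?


After transform 1:
x1 = cos(338)*1.3 - sin(338)*-2.9 + -0.2 = -0.081
y1 = sin(338)*1.3 + cos(338)*-2.9 + 1.2 = -1.9758
After transform 2:
x2 = cos(330)*-0.081 - sin(330)*-1.9758 + 1.5
= 0.4419


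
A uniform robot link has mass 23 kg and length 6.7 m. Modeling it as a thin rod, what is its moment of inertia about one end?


I = (1/3) * m * L^2
= (1/3) * 23 * 6.7^2
= 0.333333 * 23 * 44.89
= 344.1567 kg*m^2


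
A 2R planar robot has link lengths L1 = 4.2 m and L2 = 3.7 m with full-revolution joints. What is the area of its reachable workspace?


r_max = L1 + L2 = 7.9 m
r_min = |L1 - L2| = 0.5 m
Area = pi*(r_max^2 - r_min^2)
= pi*(62.41 - 0.25)
= pi * 62.16
= 195.2814 m^2


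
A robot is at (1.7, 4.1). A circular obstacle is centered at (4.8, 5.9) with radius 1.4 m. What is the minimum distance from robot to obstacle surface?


center_dist = sqrt((1.7-4.8)^2 + (4.1-5.9)^2)
= sqrt(9.61 + 3.24)
= 3.5847
min_dist = center_dist - radius = 3.5847 - 1.4 = 2.1847 m


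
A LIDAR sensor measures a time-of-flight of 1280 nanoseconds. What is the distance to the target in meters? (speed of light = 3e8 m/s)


tof = 1280 ns = 1.28e-06 s
dist = c * tof / 2
= 3e8 * 1.28e-06 / 2
= 192.0 m


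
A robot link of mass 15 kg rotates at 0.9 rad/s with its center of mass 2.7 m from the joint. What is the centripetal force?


F = m * omega^2 * r
= 15 * 0.9^2 * 2.7
= 15 * 0.81 * 2.7
= 32.805 N


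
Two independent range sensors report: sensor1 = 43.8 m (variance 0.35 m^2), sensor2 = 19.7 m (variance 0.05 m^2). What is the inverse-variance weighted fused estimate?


w1 = (1/var1) / (1/var1 + 1/var2)
   = 2.8571 / (2.8571 + 20.0) = 0.125
w2 = 1 - w1 = 0.875
fused = w1*s1 + w2*s2 = 5.475 + 17.2375
= 22.7125 m


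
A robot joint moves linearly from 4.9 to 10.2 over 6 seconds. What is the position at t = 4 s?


s = t/T = 4/6 = 0.6667
p(t) = p0 + (pf-p0)*s
= 4.9 + (10.2 - 4.9) * 0.6667
= 8.4333


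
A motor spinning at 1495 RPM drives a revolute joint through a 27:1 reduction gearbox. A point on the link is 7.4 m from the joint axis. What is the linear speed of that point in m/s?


omega_motor = 1495 * 2*pi/60 = 156.556 rad/s
omega_joint = omega_motor / 27 = 5.7984 rad/s
v = omega_joint * r = 5.7984 * 7.4
= 42.908 m/s


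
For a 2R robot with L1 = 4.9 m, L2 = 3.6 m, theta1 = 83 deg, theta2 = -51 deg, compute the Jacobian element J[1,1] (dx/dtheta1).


J[1,1] = -L1*sin(t1) - L2*sin(t1+t2)
= -4.9*sin(83) - 3.6*sin(32)
= -6.7712


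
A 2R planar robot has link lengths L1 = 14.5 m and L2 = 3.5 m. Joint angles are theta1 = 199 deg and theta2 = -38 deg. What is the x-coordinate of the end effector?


Convert angles to radians: theta1 = 3.4732, theta2 = -0.6632
x = L1*cos(theta1) + L2*cos(theta1+theta2)
x = -13.71 + -3.3093
x = -17.0193


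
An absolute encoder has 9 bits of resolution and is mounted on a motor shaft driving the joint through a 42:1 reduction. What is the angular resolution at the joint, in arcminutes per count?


counts = 2^9 = 512
effective counts at joint = 512 * 42 = 21504
resolution = 360*60 / 21504
= 1.0045 arcmin/count


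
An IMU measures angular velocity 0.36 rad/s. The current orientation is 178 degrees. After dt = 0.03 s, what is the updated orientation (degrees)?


delta_theta = w * dt = 0.36 * 0.03 = 0.0108 rad
= 0.6188 deg
theta_new = 178 + 0.6188 = 178.6188 deg


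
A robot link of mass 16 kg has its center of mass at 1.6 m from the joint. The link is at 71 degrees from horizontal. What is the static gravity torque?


tau = m*g*L*cos(angle)
= 16 * 9.81 * 1.6 * cos(71 deg)
= 16 * 9.81 * 1.6 * 0.3256
= 81.7619 Nm


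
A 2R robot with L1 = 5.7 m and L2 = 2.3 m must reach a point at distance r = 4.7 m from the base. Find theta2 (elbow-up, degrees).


cos(theta2) = (r^2 - L1^2 - L2^2) / (2*L1*L2)
cos(theta2) = (22.09 - 32.49 - 5.29) / 26.22
cos(theta2) = -0.598398
theta2 = 126.7553 degrees


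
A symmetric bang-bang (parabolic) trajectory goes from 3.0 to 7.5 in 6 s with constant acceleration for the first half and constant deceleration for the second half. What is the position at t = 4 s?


Symmetric rest-to-rest: each phase covers (pf-p0)/2 in time T/2. 0.5*a*(T/2)^2 = (pf-p0)/2 => a = 4*(pf-p0)/T^2
a = 4*(7.5-3.0)/6^2 = 0.5
t = 4 is in the deceleration phase (t > T/2).
p = pf - 0.5*a*(T-t)^2 = 7.5 - 0.5*0.5*2^2
= 6.5


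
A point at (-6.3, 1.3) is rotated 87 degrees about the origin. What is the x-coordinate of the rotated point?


x' = x*cos(theta) - y*sin(theta)
cos(87 deg) = 0.0523, sin(87 deg) = 0.9986
x' = -6.3 * 0.0523 - 1.3 * 0.9986
= -0.3297 - 1.2982
= -1.6279


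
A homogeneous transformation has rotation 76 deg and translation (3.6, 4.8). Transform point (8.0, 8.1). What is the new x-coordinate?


x' = cos(theta)*px - sin(theta)*py + tx
= 0.2419*8.0 - 0.9703*8.1 + 3.6
= -2.324


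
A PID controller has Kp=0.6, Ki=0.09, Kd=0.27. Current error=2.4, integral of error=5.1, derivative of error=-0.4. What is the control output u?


u = Kp*e + Ki*int(e) + Kd*de/dt
= 0.6*2.4 + 0.09*5.1 + 0.27*(-0.4)
= 1.44 + 0.459 + -0.108
= 1.791


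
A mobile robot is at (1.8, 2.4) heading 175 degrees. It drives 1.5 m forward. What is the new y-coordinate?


y_new = y0 + d*sin(theta)
= 2.4 + 1.5*sin(175)
= 2.4 + 0.1307
= 2.5307


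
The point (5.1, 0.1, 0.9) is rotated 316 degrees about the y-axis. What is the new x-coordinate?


Rotation about y-axis: x' = x*cos(theta) + z*sin(theta)
= 5.1 * 0.7193 + 0.9 * -0.6947
= 3.0434


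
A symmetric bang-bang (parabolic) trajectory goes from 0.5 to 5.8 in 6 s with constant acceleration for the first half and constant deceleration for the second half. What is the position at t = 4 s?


Symmetric rest-to-rest: each phase covers (pf-p0)/2 in time T/2. 0.5*a*(T/2)^2 = (pf-p0)/2 => a = 4*(pf-p0)/T^2
a = 4*(5.8-0.5)/6^2 = 0.5889
t = 4 is in the deceleration phase (t > T/2).
p = pf - 0.5*a*(T-t)^2 = 5.8 - 0.5*0.5889*2^2
= 4.6222


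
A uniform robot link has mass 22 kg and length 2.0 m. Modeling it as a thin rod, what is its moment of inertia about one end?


I = (1/3) * m * L^2
= (1/3) * 22 * 2.0^2
= 0.333333 * 22 * 4.0
= 29.3333 kg*m^2


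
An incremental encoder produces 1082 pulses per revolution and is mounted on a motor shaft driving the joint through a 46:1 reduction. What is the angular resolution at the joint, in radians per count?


counts per rev = 1082
effective counts at joint = 1082 * 46 = 49772
resolution = 2*pi / 49772
= 1.2624e-04 rad/count


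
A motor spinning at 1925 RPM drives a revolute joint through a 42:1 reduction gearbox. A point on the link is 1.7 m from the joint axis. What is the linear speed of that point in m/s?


omega_motor = 1925 * 2*pi/60 = 201.5855 rad/s
omega_joint = omega_motor / 42 = 4.7997 rad/s
v = omega_joint * r = 4.7997 * 1.7
= 8.1594 m/s
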